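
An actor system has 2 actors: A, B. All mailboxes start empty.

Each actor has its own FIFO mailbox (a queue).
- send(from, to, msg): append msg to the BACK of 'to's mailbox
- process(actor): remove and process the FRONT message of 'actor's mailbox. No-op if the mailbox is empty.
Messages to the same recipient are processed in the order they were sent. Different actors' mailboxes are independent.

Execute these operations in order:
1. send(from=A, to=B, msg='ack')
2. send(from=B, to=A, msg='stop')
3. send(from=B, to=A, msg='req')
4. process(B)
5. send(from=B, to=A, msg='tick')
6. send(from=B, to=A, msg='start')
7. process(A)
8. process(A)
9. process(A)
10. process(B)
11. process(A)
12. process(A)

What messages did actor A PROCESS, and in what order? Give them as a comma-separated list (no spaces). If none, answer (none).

After 1 (send(from=A, to=B, msg='ack')): A:[] B:[ack]
After 2 (send(from=B, to=A, msg='stop')): A:[stop] B:[ack]
After 3 (send(from=B, to=A, msg='req')): A:[stop,req] B:[ack]
After 4 (process(B)): A:[stop,req] B:[]
After 5 (send(from=B, to=A, msg='tick')): A:[stop,req,tick] B:[]
After 6 (send(from=B, to=A, msg='start')): A:[stop,req,tick,start] B:[]
After 7 (process(A)): A:[req,tick,start] B:[]
After 8 (process(A)): A:[tick,start] B:[]
After 9 (process(A)): A:[start] B:[]
After 10 (process(B)): A:[start] B:[]
After 11 (process(A)): A:[] B:[]
After 12 (process(A)): A:[] B:[]

Answer: stop,req,tick,start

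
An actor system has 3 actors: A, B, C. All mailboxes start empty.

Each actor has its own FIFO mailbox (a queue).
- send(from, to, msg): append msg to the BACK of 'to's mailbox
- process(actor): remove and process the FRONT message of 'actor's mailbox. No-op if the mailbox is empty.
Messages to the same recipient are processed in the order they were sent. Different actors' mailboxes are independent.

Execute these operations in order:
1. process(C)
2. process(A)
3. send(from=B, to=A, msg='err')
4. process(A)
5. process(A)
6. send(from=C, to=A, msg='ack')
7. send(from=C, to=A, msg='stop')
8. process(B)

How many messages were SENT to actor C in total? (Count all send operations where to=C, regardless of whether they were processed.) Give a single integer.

Answer: 0

Derivation:
After 1 (process(C)): A:[] B:[] C:[]
After 2 (process(A)): A:[] B:[] C:[]
After 3 (send(from=B, to=A, msg='err')): A:[err] B:[] C:[]
After 4 (process(A)): A:[] B:[] C:[]
After 5 (process(A)): A:[] B:[] C:[]
After 6 (send(from=C, to=A, msg='ack')): A:[ack] B:[] C:[]
After 7 (send(from=C, to=A, msg='stop')): A:[ack,stop] B:[] C:[]
After 8 (process(B)): A:[ack,stop] B:[] C:[]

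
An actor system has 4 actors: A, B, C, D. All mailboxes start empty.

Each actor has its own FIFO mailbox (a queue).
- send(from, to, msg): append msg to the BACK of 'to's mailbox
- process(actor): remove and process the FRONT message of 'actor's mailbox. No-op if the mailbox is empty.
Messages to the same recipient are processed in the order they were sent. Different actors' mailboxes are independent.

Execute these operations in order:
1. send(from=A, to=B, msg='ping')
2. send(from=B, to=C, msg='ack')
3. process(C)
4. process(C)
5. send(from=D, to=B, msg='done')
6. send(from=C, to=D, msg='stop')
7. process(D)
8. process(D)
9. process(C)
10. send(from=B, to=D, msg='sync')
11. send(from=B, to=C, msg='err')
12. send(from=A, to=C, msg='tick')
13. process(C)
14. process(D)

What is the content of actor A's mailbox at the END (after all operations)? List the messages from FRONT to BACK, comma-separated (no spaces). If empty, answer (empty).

Answer: (empty)

Derivation:
After 1 (send(from=A, to=B, msg='ping')): A:[] B:[ping] C:[] D:[]
After 2 (send(from=B, to=C, msg='ack')): A:[] B:[ping] C:[ack] D:[]
After 3 (process(C)): A:[] B:[ping] C:[] D:[]
After 4 (process(C)): A:[] B:[ping] C:[] D:[]
After 5 (send(from=D, to=B, msg='done')): A:[] B:[ping,done] C:[] D:[]
After 6 (send(from=C, to=D, msg='stop')): A:[] B:[ping,done] C:[] D:[stop]
After 7 (process(D)): A:[] B:[ping,done] C:[] D:[]
After 8 (process(D)): A:[] B:[ping,done] C:[] D:[]
After 9 (process(C)): A:[] B:[ping,done] C:[] D:[]
After 10 (send(from=B, to=D, msg='sync')): A:[] B:[ping,done] C:[] D:[sync]
After 11 (send(from=B, to=C, msg='err')): A:[] B:[ping,done] C:[err] D:[sync]
After 12 (send(from=A, to=C, msg='tick')): A:[] B:[ping,done] C:[err,tick] D:[sync]
After 13 (process(C)): A:[] B:[ping,done] C:[tick] D:[sync]
After 14 (process(D)): A:[] B:[ping,done] C:[tick] D:[]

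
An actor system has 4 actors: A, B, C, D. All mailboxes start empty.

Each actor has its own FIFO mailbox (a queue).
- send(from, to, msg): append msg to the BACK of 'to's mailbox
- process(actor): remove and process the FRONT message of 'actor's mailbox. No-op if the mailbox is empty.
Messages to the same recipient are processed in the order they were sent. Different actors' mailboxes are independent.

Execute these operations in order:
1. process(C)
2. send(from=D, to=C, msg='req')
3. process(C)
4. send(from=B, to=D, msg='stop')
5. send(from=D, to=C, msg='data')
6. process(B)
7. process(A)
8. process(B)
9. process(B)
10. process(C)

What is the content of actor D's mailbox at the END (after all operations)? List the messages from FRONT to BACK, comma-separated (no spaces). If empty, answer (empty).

After 1 (process(C)): A:[] B:[] C:[] D:[]
After 2 (send(from=D, to=C, msg='req')): A:[] B:[] C:[req] D:[]
After 3 (process(C)): A:[] B:[] C:[] D:[]
After 4 (send(from=B, to=D, msg='stop')): A:[] B:[] C:[] D:[stop]
After 5 (send(from=D, to=C, msg='data')): A:[] B:[] C:[data] D:[stop]
After 6 (process(B)): A:[] B:[] C:[data] D:[stop]
After 7 (process(A)): A:[] B:[] C:[data] D:[stop]
After 8 (process(B)): A:[] B:[] C:[data] D:[stop]
After 9 (process(B)): A:[] B:[] C:[data] D:[stop]
After 10 (process(C)): A:[] B:[] C:[] D:[stop]

Answer: stop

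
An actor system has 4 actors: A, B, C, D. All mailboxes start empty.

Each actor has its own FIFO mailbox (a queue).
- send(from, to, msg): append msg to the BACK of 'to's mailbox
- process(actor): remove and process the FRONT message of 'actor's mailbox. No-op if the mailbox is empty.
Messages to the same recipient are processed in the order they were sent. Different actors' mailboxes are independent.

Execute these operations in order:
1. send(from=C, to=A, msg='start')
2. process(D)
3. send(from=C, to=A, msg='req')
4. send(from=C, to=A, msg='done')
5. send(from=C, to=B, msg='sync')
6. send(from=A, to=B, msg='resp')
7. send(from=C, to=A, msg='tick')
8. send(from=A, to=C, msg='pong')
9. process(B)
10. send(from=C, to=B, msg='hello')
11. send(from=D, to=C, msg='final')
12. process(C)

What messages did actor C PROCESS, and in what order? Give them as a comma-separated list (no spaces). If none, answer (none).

After 1 (send(from=C, to=A, msg='start')): A:[start] B:[] C:[] D:[]
After 2 (process(D)): A:[start] B:[] C:[] D:[]
After 3 (send(from=C, to=A, msg='req')): A:[start,req] B:[] C:[] D:[]
After 4 (send(from=C, to=A, msg='done')): A:[start,req,done] B:[] C:[] D:[]
After 5 (send(from=C, to=B, msg='sync')): A:[start,req,done] B:[sync] C:[] D:[]
After 6 (send(from=A, to=B, msg='resp')): A:[start,req,done] B:[sync,resp] C:[] D:[]
After 7 (send(from=C, to=A, msg='tick')): A:[start,req,done,tick] B:[sync,resp] C:[] D:[]
After 8 (send(from=A, to=C, msg='pong')): A:[start,req,done,tick] B:[sync,resp] C:[pong] D:[]
After 9 (process(B)): A:[start,req,done,tick] B:[resp] C:[pong] D:[]
After 10 (send(from=C, to=B, msg='hello')): A:[start,req,done,tick] B:[resp,hello] C:[pong] D:[]
After 11 (send(from=D, to=C, msg='final')): A:[start,req,done,tick] B:[resp,hello] C:[pong,final] D:[]
After 12 (process(C)): A:[start,req,done,tick] B:[resp,hello] C:[final] D:[]

Answer: pong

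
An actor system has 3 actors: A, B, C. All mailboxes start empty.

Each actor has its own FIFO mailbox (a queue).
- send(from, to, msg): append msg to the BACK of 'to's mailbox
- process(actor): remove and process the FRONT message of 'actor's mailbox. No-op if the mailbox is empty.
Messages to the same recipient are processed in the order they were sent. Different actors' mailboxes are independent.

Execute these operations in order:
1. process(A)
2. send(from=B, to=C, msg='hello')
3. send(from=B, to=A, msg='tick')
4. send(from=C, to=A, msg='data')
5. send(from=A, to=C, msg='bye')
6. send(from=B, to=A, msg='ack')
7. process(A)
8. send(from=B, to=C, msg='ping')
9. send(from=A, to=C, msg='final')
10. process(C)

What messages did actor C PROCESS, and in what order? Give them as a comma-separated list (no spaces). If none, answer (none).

Answer: hello

Derivation:
After 1 (process(A)): A:[] B:[] C:[]
After 2 (send(from=B, to=C, msg='hello')): A:[] B:[] C:[hello]
After 3 (send(from=B, to=A, msg='tick')): A:[tick] B:[] C:[hello]
After 4 (send(from=C, to=A, msg='data')): A:[tick,data] B:[] C:[hello]
After 5 (send(from=A, to=C, msg='bye')): A:[tick,data] B:[] C:[hello,bye]
After 6 (send(from=B, to=A, msg='ack')): A:[tick,data,ack] B:[] C:[hello,bye]
After 7 (process(A)): A:[data,ack] B:[] C:[hello,bye]
After 8 (send(from=B, to=C, msg='ping')): A:[data,ack] B:[] C:[hello,bye,ping]
After 9 (send(from=A, to=C, msg='final')): A:[data,ack] B:[] C:[hello,bye,ping,final]
After 10 (process(C)): A:[data,ack] B:[] C:[bye,ping,final]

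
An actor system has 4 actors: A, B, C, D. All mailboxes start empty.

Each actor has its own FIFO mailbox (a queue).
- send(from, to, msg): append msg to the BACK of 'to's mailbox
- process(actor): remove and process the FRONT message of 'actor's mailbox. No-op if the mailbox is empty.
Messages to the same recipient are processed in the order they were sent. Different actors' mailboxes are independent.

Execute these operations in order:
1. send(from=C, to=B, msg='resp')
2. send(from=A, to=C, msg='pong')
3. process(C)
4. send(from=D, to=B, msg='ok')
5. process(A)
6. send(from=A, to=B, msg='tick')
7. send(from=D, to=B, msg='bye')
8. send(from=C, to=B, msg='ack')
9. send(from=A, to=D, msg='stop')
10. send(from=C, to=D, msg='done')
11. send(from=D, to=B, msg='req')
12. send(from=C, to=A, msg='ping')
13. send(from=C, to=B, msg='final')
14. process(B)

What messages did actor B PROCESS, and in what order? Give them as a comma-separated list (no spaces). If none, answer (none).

Answer: resp

Derivation:
After 1 (send(from=C, to=B, msg='resp')): A:[] B:[resp] C:[] D:[]
After 2 (send(from=A, to=C, msg='pong')): A:[] B:[resp] C:[pong] D:[]
After 3 (process(C)): A:[] B:[resp] C:[] D:[]
After 4 (send(from=D, to=B, msg='ok')): A:[] B:[resp,ok] C:[] D:[]
After 5 (process(A)): A:[] B:[resp,ok] C:[] D:[]
After 6 (send(from=A, to=B, msg='tick')): A:[] B:[resp,ok,tick] C:[] D:[]
After 7 (send(from=D, to=B, msg='bye')): A:[] B:[resp,ok,tick,bye] C:[] D:[]
After 8 (send(from=C, to=B, msg='ack')): A:[] B:[resp,ok,tick,bye,ack] C:[] D:[]
After 9 (send(from=A, to=D, msg='stop')): A:[] B:[resp,ok,tick,bye,ack] C:[] D:[stop]
After 10 (send(from=C, to=D, msg='done')): A:[] B:[resp,ok,tick,bye,ack] C:[] D:[stop,done]
After 11 (send(from=D, to=B, msg='req')): A:[] B:[resp,ok,tick,bye,ack,req] C:[] D:[stop,done]
After 12 (send(from=C, to=A, msg='ping')): A:[ping] B:[resp,ok,tick,bye,ack,req] C:[] D:[stop,done]
After 13 (send(from=C, to=B, msg='final')): A:[ping] B:[resp,ok,tick,bye,ack,req,final] C:[] D:[stop,done]
After 14 (process(B)): A:[ping] B:[ok,tick,bye,ack,req,final] C:[] D:[stop,done]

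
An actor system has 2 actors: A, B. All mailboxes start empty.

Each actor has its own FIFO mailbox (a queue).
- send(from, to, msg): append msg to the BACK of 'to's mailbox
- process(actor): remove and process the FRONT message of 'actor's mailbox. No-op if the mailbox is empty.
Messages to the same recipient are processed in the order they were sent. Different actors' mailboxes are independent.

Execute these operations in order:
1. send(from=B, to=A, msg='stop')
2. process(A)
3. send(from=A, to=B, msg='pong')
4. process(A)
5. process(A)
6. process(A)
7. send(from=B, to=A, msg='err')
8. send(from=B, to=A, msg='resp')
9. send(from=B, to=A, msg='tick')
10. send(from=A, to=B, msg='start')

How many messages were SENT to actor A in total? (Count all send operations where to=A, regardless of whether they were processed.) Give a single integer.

Answer: 4

Derivation:
After 1 (send(from=B, to=A, msg='stop')): A:[stop] B:[]
After 2 (process(A)): A:[] B:[]
After 3 (send(from=A, to=B, msg='pong')): A:[] B:[pong]
After 4 (process(A)): A:[] B:[pong]
After 5 (process(A)): A:[] B:[pong]
After 6 (process(A)): A:[] B:[pong]
After 7 (send(from=B, to=A, msg='err')): A:[err] B:[pong]
After 8 (send(from=B, to=A, msg='resp')): A:[err,resp] B:[pong]
After 9 (send(from=B, to=A, msg='tick')): A:[err,resp,tick] B:[pong]
After 10 (send(from=A, to=B, msg='start')): A:[err,resp,tick] B:[pong,start]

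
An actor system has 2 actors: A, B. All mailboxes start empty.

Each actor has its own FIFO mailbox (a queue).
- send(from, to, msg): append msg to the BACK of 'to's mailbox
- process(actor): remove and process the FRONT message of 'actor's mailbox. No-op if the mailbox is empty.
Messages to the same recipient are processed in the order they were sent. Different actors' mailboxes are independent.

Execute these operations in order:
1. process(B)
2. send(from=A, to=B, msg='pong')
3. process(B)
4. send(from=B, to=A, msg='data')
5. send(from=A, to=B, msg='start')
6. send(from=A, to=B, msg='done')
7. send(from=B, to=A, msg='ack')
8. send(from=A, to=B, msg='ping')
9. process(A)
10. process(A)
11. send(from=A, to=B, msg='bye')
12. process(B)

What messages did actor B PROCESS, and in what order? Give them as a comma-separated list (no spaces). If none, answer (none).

Answer: pong,start

Derivation:
After 1 (process(B)): A:[] B:[]
After 2 (send(from=A, to=B, msg='pong')): A:[] B:[pong]
After 3 (process(B)): A:[] B:[]
After 4 (send(from=B, to=A, msg='data')): A:[data] B:[]
After 5 (send(from=A, to=B, msg='start')): A:[data] B:[start]
After 6 (send(from=A, to=B, msg='done')): A:[data] B:[start,done]
After 7 (send(from=B, to=A, msg='ack')): A:[data,ack] B:[start,done]
After 8 (send(from=A, to=B, msg='ping')): A:[data,ack] B:[start,done,ping]
After 9 (process(A)): A:[ack] B:[start,done,ping]
After 10 (process(A)): A:[] B:[start,done,ping]
After 11 (send(from=A, to=B, msg='bye')): A:[] B:[start,done,ping,bye]
After 12 (process(B)): A:[] B:[done,ping,bye]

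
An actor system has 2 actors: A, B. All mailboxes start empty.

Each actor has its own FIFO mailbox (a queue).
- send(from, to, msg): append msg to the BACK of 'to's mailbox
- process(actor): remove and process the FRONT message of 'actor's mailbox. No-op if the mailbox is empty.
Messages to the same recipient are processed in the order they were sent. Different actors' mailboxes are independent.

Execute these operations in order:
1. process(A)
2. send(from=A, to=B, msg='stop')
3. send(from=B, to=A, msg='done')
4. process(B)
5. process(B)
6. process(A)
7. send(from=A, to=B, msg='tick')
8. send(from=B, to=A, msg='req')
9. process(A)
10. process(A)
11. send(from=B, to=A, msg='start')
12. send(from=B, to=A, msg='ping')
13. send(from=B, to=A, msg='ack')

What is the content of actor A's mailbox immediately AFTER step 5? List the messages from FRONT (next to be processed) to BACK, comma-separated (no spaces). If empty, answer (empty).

After 1 (process(A)): A:[] B:[]
After 2 (send(from=A, to=B, msg='stop')): A:[] B:[stop]
After 3 (send(from=B, to=A, msg='done')): A:[done] B:[stop]
After 4 (process(B)): A:[done] B:[]
After 5 (process(B)): A:[done] B:[]

done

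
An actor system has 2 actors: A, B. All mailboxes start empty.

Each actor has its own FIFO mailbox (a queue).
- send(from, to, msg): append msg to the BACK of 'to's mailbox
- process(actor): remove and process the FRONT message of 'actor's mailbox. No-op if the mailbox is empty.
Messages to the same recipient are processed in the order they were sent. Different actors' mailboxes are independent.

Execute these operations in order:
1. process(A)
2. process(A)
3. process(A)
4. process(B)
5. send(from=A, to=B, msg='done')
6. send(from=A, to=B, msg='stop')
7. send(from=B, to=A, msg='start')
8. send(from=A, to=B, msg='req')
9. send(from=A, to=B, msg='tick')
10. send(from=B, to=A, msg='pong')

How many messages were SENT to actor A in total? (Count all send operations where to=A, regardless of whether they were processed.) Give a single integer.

Answer: 2

Derivation:
After 1 (process(A)): A:[] B:[]
After 2 (process(A)): A:[] B:[]
After 3 (process(A)): A:[] B:[]
After 4 (process(B)): A:[] B:[]
After 5 (send(from=A, to=B, msg='done')): A:[] B:[done]
After 6 (send(from=A, to=B, msg='stop')): A:[] B:[done,stop]
After 7 (send(from=B, to=A, msg='start')): A:[start] B:[done,stop]
After 8 (send(from=A, to=B, msg='req')): A:[start] B:[done,stop,req]
After 9 (send(from=A, to=B, msg='tick')): A:[start] B:[done,stop,req,tick]
After 10 (send(from=B, to=A, msg='pong')): A:[start,pong] B:[done,stop,req,tick]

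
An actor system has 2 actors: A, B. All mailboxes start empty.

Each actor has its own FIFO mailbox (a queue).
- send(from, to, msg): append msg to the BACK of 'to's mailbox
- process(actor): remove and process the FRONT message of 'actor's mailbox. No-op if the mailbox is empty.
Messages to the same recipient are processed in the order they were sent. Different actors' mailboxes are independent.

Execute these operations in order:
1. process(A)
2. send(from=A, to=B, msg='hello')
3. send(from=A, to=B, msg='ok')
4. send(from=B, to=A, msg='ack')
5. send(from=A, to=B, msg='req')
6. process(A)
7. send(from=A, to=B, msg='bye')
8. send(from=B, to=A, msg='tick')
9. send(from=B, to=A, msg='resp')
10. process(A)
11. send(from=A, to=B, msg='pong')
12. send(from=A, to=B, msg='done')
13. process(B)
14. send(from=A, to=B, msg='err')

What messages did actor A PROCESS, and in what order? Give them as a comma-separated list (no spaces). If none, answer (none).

After 1 (process(A)): A:[] B:[]
After 2 (send(from=A, to=B, msg='hello')): A:[] B:[hello]
After 3 (send(from=A, to=B, msg='ok')): A:[] B:[hello,ok]
After 4 (send(from=B, to=A, msg='ack')): A:[ack] B:[hello,ok]
After 5 (send(from=A, to=B, msg='req')): A:[ack] B:[hello,ok,req]
After 6 (process(A)): A:[] B:[hello,ok,req]
After 7 (send(from=A, to=B, msg='bye')): A:[] B:[hello,ok,req,bye]
After 8 (send(from=B, to=A, msg='tick')): A:[tick] B:[hello,ok,req,bye]
After 9 (send(from=B, to=A, msg='resp')): A:[tick,resp] B:[hello,ok,req,bye]
After 10 (process(A)): A:[resp] B:[hello,ok,req,bye]
After 11 (send(from=A, to=B, msg='pong')): A:[resp] B:[hello,ok,req,bye,pong]
After 12 (send(from=A, to=B, msg='done')): A:[resp] B:[hello,ok,req,bye,pong,done]
After 13 (process(B)): A:[resp] B:[ok,req,bye,pong,done]
After 14 (send(from=A, to=B, msg='err')): A:[resp] B:[ok,req,bye,pong,done,err]

Answer: ack,tick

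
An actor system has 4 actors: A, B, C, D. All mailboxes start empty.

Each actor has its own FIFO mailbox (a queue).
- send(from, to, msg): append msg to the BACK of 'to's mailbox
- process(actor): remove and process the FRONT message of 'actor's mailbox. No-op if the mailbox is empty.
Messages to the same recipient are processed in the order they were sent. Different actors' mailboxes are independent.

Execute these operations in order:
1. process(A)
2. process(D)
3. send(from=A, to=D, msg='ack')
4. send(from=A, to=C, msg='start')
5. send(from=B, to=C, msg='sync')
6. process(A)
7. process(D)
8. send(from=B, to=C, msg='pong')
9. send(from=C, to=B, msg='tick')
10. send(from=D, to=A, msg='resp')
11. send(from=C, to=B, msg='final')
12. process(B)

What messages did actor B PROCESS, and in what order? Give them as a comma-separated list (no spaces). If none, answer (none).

Answer: tick

Derivation:
After 1 (process(A)): A:[] B:[] C:[] D:[]
After 2 (process(D)): A:[] B:[] C:[] D:[]
After 3 (send(from=A, to=D, msg='ack')): A:[] B:[] C:[] D:[ack]
After 4 (send(from=A, to=C, msg='start')): A:[] B:[] C:[start] D:[ack]
After 5 (send(from=B, to=C, msg='sync')): A:[] B:[] C:[start,sync] D:[ack]
After 6 (process(A)): A:[] B:[] C:[start,sync] D:[ack]
After 7 (process(D)): A:[] B:[] C:[start,sync] D:[]
After 8 (send(from=B, to=C, msg='pong')): A:[] B:[] C:[start,sync,pong] D:[]
After 9 (send(from=C, to=B, msg='tick')): A:[] B:[tick] C:[start,sync,pong] D:[]
After 10 (send(from=D, to=A, msg='resp')): A:[resp] B:[tick] C:[start,sync,pong] D:[]
After 11 (send(from=C, to=B, msg='final')): A:[resp] B:[tick,final] C:[start,sync,pong] D:[]
After 12 (process(B)): A:[resp] B:[final] C:[start,sync,pong] D:[]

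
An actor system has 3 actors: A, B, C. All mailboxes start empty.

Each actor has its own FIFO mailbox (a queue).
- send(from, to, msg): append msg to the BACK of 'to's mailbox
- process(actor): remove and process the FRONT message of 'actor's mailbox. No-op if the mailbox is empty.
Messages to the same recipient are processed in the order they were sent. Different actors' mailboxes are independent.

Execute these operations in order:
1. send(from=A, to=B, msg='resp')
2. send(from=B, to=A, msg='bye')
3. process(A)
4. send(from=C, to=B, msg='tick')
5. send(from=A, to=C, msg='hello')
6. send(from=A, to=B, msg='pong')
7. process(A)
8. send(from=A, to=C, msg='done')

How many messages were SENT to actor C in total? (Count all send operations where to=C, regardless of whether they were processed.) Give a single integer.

After 1 (send(from=A, to=B, msg='resp')): A:[] B:[resp] C:[]
After 2 (send(from=B, to=A, msg='bye')): A:[bye] B:[resp] C:[]
After 3 (process(A)): A:[] B:[resp] C:[]
After 4 (send(from=C, to=B, msg='tick')): A:[] B:[resp,tick] C:[]
After 5 (send(from=A, to=C, msg='hello')): A:[] B:[resp,tick] C:[hello]
After 6 (send(from=A, to=B, msg='pong')): A:[] B:[resp,tick,pong] C:[hello]
After 7 (process(A)): A:[] B:[resp,tick,pong] C:[hello]
After 8 (send(from=A, to=C, msg='done')): A:[] B:[resp,tick,pong] C:[hello,done]

Answer: 2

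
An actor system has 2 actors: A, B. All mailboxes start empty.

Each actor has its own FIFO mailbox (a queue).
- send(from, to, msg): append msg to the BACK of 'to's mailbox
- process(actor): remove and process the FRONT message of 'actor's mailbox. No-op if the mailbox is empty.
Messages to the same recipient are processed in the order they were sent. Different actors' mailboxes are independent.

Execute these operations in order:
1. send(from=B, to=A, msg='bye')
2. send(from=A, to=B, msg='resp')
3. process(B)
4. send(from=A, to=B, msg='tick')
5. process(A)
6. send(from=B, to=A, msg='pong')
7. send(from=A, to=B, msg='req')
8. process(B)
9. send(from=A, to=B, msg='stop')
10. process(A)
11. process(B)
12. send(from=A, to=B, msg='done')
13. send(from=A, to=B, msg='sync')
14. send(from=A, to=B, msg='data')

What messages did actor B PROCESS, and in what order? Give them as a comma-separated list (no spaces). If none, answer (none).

Answer: resp,tick,req

Derivation:
After 1 (send(from=B, to=A, msg='bye')): A:[bye] B:[]
After 2 (send(from=A, to=B, msg='resp')): A:[bye] B:[resp]
After 3 (process(B)): A:[bye] B:[]
After 4 (send(from=A, to=B, msg='tick')): A:[bye] B:[tick]
After 5 (process(A)): A:[] B:[tick]
After 6 (send(from=B, to=A, msg='pong')): A:[pong] B:[tick]
After 7 (send(from=A, to=B, msg='req')): A:[pong] B:[tick,req]
After 8 (process(B)): A:[pong] B:[req]
After 9 (send(from=A, to=B, msg='stop')): A:[pong] B:[req,stop]
After 10 (process(A)): A:[] B:[req,stop]
After 11 (process(B)): A:[] B:[stop]
After 12 (send(from=A, to=B, msg='done')): A:[] B:[stop,done]
After 13 (send(from=A, to=B, msg='sync')): A:[] B:[stop,done,sync]
After 14 (send(from=A, to=B, msg='data')): A:[] B:[stop,done,sync,data]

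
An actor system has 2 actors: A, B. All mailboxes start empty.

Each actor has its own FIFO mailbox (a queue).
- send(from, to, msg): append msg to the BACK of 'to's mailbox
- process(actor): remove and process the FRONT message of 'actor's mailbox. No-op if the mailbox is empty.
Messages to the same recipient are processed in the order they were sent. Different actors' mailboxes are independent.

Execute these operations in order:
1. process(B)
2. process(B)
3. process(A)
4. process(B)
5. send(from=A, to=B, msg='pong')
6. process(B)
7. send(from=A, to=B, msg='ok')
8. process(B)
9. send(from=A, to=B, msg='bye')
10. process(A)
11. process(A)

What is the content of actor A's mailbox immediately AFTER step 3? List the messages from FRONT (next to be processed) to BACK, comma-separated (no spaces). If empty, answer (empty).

After 1 (process(B)): A:[] B:[]
After 2 (process(B)): A:[] B:[]
After 3 (process(A)): A:[] B:[]

(empty)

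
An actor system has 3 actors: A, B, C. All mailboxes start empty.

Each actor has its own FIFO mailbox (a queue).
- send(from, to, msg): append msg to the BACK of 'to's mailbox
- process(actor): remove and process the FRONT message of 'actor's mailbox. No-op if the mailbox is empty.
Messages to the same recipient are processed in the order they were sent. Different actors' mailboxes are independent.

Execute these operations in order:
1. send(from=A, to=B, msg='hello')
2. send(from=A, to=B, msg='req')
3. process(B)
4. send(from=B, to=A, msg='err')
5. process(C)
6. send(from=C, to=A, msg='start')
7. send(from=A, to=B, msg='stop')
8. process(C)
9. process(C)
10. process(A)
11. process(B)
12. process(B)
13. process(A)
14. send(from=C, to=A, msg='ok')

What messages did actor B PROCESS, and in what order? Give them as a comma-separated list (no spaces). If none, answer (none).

Answer: hello,req,stop

Derivation:
After 1 (send(from=A, to=B, msg='hello')): A:[] B:[hello] C:[]
After 2 (send(from=A, to=B, msg='req')): A:[] B:[hello,req] C:[]
After 3 (process(B)): A:[] B:[req] C:[]
After 4 (send(from=B, to=A, msg='err')): A:[err] B:[req] C:[]
After 5 (process(C)): A:[err] B:[req] C:[]
After 6 (send(from=C, to=A, msg='start')): A:[err,start] B:[req] C:[]
After 7 (send(from=A, to=B, msg='stop')): A:[err,start] B:[req,stop] C:[]
After 8 (process(C)): A:[err,start] B:[req,stop] C:[]
After 9 (process(C)): A:[err,start] B:[req,stop] C:[]
After 10 (process(A)): A:[start] B:[req,stop] C:[]
After 11 (process(B)): A:[start] B:[stop] C:[]
After 12 (process(B)): A:[start] B:[] C:[]
After 13 (process(A)): A:[] B:[] C:[]
After 14 (send(from=C, to=A, msg='ok')): A:[ok] B:[] C:[]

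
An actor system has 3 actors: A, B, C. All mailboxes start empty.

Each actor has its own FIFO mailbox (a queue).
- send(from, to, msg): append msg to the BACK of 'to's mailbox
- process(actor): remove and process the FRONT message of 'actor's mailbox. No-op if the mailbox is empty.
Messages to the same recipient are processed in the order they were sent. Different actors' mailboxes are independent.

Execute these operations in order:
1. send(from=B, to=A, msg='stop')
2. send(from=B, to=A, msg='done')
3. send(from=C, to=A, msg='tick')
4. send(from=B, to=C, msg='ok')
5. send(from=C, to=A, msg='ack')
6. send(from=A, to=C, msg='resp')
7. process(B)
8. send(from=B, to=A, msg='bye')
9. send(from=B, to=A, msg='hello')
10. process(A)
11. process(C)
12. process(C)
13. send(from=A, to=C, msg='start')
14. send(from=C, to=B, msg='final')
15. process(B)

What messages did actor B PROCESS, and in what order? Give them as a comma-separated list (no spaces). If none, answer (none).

Answer: final

Derivation:
After 1 (send(from=B, to=A, msg='stop')): A:[stop] B:[] C:[]
After 2 (send(from=B, to=A, msg='done')): A:[stop,done] B:[] C:[]
After 3 (send(from=C, to=A, msg='tick')): A:[stop,done,tick] B:[] C:[]
After 4 (send(from=B, to=C, msg='ok')): A:[stop,done,tick] B:[] C:[ok]
After 5 (send(from=C, to=A, msg='ack')): A:[stop,done,tick,ack] B:[] C:[ok]
After 6 (send(from=A, to=C, msg='resp')): A:[stop,done,tick,ack] B:[] C:[ok,resp]
After 7 (process(B)): A:[stop,done,tick,ack] B:[] C:[ok,resp]
After 8 (send(from=B, to=A, msg='bye')): A:[stop,done,tick,ack,bye] B:[] C:[ok,resp]
After 9 (send(from=B, to=A, msg='hello')): A:[stop,done,tick,ack,bye,hello] B:[] C:[ok,resp]
After 10 (process(A)): A:[done,tick,ack,bye,hello] B:[] C:[ok,resp]
After 11 (process(C)): A:[done,tick,ack,bye,hello] B:[] C:[resp]
After 12 (process(C)): A:[done,tick,ack,bye,hello] B:[] C:[]
After 13 (send(from=A, to=C, msg='start')): A:[done,tick,ack,bye,hello] B:[] C:[start]
After 14 (send(from=C, to=B, msg='final')): A:[done,tick,ack,bye,hello] B:[final] C:[start]
After 15 (process(B)): A:[done,tick,ack,bye,hello] B:[] C:[start]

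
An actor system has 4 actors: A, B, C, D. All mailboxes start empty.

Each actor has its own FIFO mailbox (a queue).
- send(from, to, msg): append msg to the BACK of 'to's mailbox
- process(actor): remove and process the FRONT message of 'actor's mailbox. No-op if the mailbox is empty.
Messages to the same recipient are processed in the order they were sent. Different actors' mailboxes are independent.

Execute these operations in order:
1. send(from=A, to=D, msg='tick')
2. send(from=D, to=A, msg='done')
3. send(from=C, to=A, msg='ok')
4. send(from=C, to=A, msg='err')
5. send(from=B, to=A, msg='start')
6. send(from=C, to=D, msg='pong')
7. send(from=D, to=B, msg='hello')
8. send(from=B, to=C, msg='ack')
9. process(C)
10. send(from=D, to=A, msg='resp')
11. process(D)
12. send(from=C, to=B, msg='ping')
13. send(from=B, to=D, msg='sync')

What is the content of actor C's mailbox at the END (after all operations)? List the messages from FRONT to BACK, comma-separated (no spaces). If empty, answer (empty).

After 1 (send(from=A, to=D, msg='tick')): A:[] B:[] C:[] D:[tick]
After 2 (send(from=D, to=A, msg='done')): A:[done] B:[] C:[] D:[tick]
After 3 (send(from=C, to=A, msg='ok')): A:[done,ok] B:[] C:[] D:[tick]
After 4 (send(from=C, to=A, msg='err')): A:[done,ok,err] B:[] C:[] D:[tick]
After 5 (send(from=B, to=A, msg='start')): A:[done,ok,err,start] B:[] C:[] D:[tick]
After 6 (send(from=C, to=D, msg='pong')): A:[done,ok,err,start] B:[] C:[] D:[tick,pong]
After 7 (send(from=D, to=B, msg='hello')): A:[done,ok,err,start] B:[hello] C:[] D:[tick,pong]
After 8 (send(from=B, to=C, msg='ack')): A:[done,ok,err,start] B:[hello] C:[ack] D:[tick,pong]
After 9 (process(C)): A:[done,ok,err,start] B:[hello] C:[] D:[tick,pong]
After 10 (send(from=D, to=A, msg='resp')): A:[done,ok,err,start,resp] B:[hello] C:[] D:[tick,pong]
After 11 (process(D)): A:[done,ok,err,start,resp] B:[hello] C:[] D:[pong]
After 12 (send(from=C, to=B, msg='ping')): A:[done,ok,err,start,resp] B:[hello,ping] C:[] D:[pong]
After 13 (send(from=B, to=D, msg='sync')): A:[done,ok,err,start,resp] B:[hello,ping] C:[] D:[pong,sync]

Answer: (empty)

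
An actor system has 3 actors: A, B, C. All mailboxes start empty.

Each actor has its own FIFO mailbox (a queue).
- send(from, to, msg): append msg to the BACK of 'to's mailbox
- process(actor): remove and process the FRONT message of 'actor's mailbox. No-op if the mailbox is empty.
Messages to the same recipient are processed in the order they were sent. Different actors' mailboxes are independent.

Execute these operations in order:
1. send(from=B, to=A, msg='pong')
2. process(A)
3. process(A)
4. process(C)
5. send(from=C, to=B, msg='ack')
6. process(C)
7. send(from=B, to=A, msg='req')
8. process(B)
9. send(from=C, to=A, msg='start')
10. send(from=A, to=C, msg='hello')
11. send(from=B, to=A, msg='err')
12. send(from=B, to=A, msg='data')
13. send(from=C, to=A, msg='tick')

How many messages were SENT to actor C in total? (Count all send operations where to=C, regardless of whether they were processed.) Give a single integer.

Answer: 1

Derivation:
After 1 (send(from=B, to=A, msg='pong')): A:[pong] B:[] C:[]
After 2 (process(A)): A:[] B:[] C:[]
After 3 (process(A)): A:[] B:[] C:[]
After 4 (process(C)): A:[] B:[] C:[]
After 5 (send(from=C, to=B, msg='ack')): A:[] B:[ack] C:[]
After 6 (process(C)): A:[] B:[ack] C:[]
After 7 (send(from=B, to=A, msg='req')): A:[req] B:[ack] C:[]
After 8 (process(B)): A:[req] B:[] C:[]
After 9 (send(from=C, to=A, msg='start')): A:[req,start] B:[] C:[]
After 10 (send(from=A, to=C, msg='hello')): A:[req,start] B:[] C:[hello]
After 11 (send(from=B, to=A, msg='err')): A:[req,start,err] B:[] C:[hello]
After 12 (send(from=B, to=A, msg='data')): A:[req,start,err,data] B:[] C:[hello]
After 13 (send(from=C, to=A, msg='tick')): A:[req,start,err,data,tick] B:[] C:[hello]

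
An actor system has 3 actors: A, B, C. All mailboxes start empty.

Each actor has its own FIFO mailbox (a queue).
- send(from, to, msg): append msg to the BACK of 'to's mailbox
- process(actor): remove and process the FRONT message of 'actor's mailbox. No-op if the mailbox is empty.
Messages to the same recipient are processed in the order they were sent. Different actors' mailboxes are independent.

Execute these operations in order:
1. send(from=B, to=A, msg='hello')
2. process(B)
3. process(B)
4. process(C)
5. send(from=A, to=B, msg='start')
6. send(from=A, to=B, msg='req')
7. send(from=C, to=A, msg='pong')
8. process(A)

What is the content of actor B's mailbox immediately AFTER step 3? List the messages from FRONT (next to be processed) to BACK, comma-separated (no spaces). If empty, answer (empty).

After 1 (send(from=B, to=A, msg='hello')): A:[hello] B:[] C:[]
After 2 (process(B)): A:[hello] B:[] C:[]
After 3 (process(B)): A:[hello] B:[] C:[]

(empty)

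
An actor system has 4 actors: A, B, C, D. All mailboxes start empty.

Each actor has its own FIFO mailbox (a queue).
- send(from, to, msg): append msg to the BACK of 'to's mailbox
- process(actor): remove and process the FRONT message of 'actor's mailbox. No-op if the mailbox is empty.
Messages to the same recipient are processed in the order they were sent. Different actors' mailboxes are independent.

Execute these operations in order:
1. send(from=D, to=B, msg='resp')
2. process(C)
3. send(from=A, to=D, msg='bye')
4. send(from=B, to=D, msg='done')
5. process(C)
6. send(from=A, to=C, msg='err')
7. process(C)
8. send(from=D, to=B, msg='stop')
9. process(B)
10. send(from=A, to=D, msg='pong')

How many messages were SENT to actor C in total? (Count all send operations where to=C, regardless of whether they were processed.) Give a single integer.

Answer: 1

Derivation:
After 1 (send(from=D, to=B, msg='resp')): A:[] B:[resp] C:[] D:[]
After 2 (process(C)): A:[] B:[resp] C:[] D:[]
After 3 (send(from=A, to=D, msg='bye')): A:[] B:[resp] C:[] D:[bye]
After 4 (send(from=B, to=D, msg='done')): A:[] B:[resp] C:[] D:[bye,done]
After 5 (process(C)): A:[] B:[resp] C:[] D:[bye,done]
After 6 (send(from=A, to=C, msg='err')): A:[] B:[resp] C:[err] D:[bye,done]
After 7 (process(C)): A:[] B:[resp] C:[] D:[bye,done]
After 8 (send(from=D, to=B, msg='stop')): A:[] B:[resp,stop] C:[] D:[bye,done]
After 9 (process(B)): A:[] B:[stop] C:[] D:[bye,done]
After 10 (send(from=A, to=D, msg='pong')): A:[] B:[stop] C:[] D:[bye,done,pong]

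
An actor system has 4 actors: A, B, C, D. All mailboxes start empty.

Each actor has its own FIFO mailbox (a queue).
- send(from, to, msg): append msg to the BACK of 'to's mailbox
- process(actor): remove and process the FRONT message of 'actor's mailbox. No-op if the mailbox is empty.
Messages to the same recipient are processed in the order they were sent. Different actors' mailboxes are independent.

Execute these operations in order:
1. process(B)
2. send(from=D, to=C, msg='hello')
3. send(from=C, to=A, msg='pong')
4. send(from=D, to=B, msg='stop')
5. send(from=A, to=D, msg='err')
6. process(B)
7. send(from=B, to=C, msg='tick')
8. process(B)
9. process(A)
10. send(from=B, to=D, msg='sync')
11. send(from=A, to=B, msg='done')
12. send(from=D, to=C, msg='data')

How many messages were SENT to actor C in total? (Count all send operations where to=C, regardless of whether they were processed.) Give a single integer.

After 1 (process(B)): A:[] B:[] C:[] D:[]
After 2 (send(from=D, to=C, msg='hello')): A:[] B:[] C:[hello] D:[]
After 3 (send(from=C, to=A, msg='pong')): A:[pong] B:[] C:[hello] D:[]
After 4 (send(from=D, to=B, msg='stop')): A:[pong] B:[stop] C:[hello] D:[]
After 5 (send(from=A, to=D, msg='err')): A:[pong] B:[stop] C:[hello] D:[err]
After 6 (process(B)): A:[pong] B:[] C:[hello] D:[err]
After 7 (send(from=B, to=C, msg='tick')): A:[pong] B:[] C:[hello,tick] D:[err]
After 8 (process(B)): A:[pong] B:[] C:[hello,tick] D:[err]
After 9 (process(A)): A:[] B:[] C:[hello,tick] D:[err]
After 10 (send(from=B, to=D, msg='sync')): A:[] B:[] C:[hello,tick] D:[err,sync]
After 11 (send(from=A, to=B, msg='done')): A:[] B:[done] C:[hello,tick] D:[err,sync]
After 12 (send(from=D, to=C, msg='data')): A:[] B:[done] C:[hello,tick,data] D:[err,sync]

Answer: 3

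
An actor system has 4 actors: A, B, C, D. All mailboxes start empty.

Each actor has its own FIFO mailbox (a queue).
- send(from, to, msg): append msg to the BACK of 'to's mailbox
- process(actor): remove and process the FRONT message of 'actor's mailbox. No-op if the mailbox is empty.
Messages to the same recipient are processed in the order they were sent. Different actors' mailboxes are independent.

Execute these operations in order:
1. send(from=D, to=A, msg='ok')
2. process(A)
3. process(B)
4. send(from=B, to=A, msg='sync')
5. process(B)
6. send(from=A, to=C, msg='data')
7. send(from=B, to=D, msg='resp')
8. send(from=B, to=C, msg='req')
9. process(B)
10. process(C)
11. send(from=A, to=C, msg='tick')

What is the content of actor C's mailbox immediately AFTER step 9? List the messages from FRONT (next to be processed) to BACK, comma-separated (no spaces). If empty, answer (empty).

After 1 (send(from=D, to=A, msg='ok')): A:[ok] B:[] C:[] D:[]
After 2 (process(A)): A:[] B:[] C:[] D:[]
After 3 (process(B)): A:[] B:[] C:[] D:[]
After 4 (send(from=B, to=A, msg='sync')): A:[sync] B:[] C:[] D:[]
After 5 (process(B)): A:[sync] B:[] C:[] D:[]
After 6 (send(from=A, to=C, msg='data')): A:[sync] B:[] C:[data] D:[]
After 7 (send(from=B, to=D, msg='resp')): A:[sync] B:[] C:[data] D:[resp]
After 8 (send(from=B, to=C, msg='req')): A:[sync] B:[] C:[data,req] D:[resp]
After 9 (process(B)): A:[sync] B:[] C:[data,req] D:[resp]

data,req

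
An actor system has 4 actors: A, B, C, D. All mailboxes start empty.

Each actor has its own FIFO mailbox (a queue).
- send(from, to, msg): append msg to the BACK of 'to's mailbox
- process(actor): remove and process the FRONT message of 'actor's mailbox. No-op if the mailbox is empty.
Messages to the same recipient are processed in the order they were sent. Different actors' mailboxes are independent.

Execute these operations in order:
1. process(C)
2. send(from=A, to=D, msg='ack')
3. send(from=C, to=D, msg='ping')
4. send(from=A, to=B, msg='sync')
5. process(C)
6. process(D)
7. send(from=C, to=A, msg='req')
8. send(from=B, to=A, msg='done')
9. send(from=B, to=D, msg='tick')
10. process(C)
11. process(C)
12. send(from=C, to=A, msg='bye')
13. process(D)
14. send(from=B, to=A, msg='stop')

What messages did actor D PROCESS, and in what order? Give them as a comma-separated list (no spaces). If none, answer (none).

Answer: ack,ping

Derivation:
After 1 (process(C)): A:[] B:[] C:[] D:[]
After 2 (send(from=A, to=D, msg='ack')): A:[] B:[] C:[] D:[ack]
After 3 (send(from=C, to=D, msg='ping')): A:[] B:[] C:[] D:[ack,ping]
After 4 (send(from=A, to=B, msg='sync')): A:[] B:[sync] C:[] D:[ack,ping]
After 5 (process(C)): A:[] B:[sync] C:[] D:[ack,ping]
After 6 (process(D)): A:[] B:[sync] C:[] D:[ping]
After 7 (send(from=C, to=A, msg='req')): A:[req] B:[sync] C:[] D:[ping]
After 8 (send(from=B, to=A, msg='done')): A:[req,done] B:[sync] C:[] D:[ping]
After 9 (send(from=B, to=D, msg='tick')): A:[req,done] B:[sync] C:[] D:[ping,tick]
After 10 (process(C)): A:[req,done] B:[sync] C:[] D:[ping,tick]
After 11 (process(C)): A:[req,done] B:[sync] C:[] D:[ping,tick]
After 12 (send(from=C, to=A, msg='bye')): A:[req,done,bye] B:[sync] C:[] D:[ping,tick]
After 13 (process(D)): A:[req,done,bye] B:[sync] C:[] D:[tick]
After 14 (send(from=B, to=A, msg='stop')): A:[req,done,bye,stop] B:[sync] C:[] D:[tick]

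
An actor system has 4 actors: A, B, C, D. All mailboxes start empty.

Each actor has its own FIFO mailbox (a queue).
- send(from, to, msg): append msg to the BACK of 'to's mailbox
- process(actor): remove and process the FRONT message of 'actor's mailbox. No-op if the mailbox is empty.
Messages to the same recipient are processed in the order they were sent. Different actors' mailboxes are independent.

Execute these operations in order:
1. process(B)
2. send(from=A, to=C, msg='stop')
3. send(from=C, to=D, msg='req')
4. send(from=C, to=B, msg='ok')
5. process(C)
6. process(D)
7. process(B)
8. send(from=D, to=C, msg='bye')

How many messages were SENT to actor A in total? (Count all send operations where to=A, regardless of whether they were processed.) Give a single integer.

Answer: 0

Derivation:
After 1 (process(B)): A:[] B:[] C:[] D:[]
After 2 (send(from=A, to=C, msg='stop')): A:[] B:[] C:[stop] D:[]
After 3 (send(from=C, to=D, msg='req')): A:[] B:[] C:[stop] D:[req]
After 4 (send(from=C, to=B, msg='ok')): A:[] B:[ok] C:[stop] D:[req]
After 5 (process(C)): A:[] B:[ok] C:[] D:[req]
After 6 (process(D)): A:[] B:[ok] C:[] D:[]
After 7 (process(B)): A:[] B:[] C:[] D:[]
After 8 (send(from=D, to=C, msg='bye')): A:[] B:[] C:[bye] D:[]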